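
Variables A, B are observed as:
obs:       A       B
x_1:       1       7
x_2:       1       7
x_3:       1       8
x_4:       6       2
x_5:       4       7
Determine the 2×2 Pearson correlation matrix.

Step 1 — column means:
  mean(A) = (1 + 1 + 1 + 6 + 4) / 5 = 13/5 = 2.6
  mean(B) = (7 + 7 + 8 + 2 + 7) / 5 = 31/5 = 6.2

Step 2 — sample variances and covariances s[i,j] = (1/(n-1)) · Σ_k (x_{k,i} - mean_i) · (x_{k,j} - mean_j), with n-1 = 4:
  s[A,A] = ((-1.6)·(-1.6) + (-1.6)·(-1.6) + (-1.6)·(-1.6) + (3.4)·(3.4) + (1.4)·(1.4)) / 4 = 21.2/4 = 5.3
  s[A,B] = ((-1.6)·(0.8) + (-1.6)·(0.8) + (-1.6)·(1.8) + (3.4)·(-4.2) + (1.4)·(0.8)) / 4 = -18.6/4 = -4.65
  s[B,B] = ((0.8)·(0.8) + (0.8)·(0.8) + (1.8)·(1.8) + (-4.2)·(-4.2) + (0.8)·(0.8)) / 4 = 22.8/4 = 5.7
  Sample standard deviations s_i = √(s[i,i]):
  s(A) = √(5.3) = 2.3022
  s(B) = √(5.7) = 2.3875

Step 3 — r_{ij} = s_{ij} / (s_i · s_j):
  r[A,A] = 1 (diagonal).
  r[A,B] = -4.65 / (2.3022 · 2.3875) = -4.65 / 5.4964 = -0.846
  r[B,B] = 1 (diagonal).

R is symmetric with unit diagonal. Assembling:

R = [[1, -0.846],
 [-0.846, 1]]


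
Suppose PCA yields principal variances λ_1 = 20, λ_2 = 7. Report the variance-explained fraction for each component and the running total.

Step 1 — total variance = trace(Sigma) = Σ λ_i = 20 + 7 = 27.

Step 2 — fraction explained by component i = λ_i / Σ λ:
  PC1: 20/27 = 0.7407
  PC2: 7/27 = 0.2593

Step 3 — cumulative fraction after k components = (λ_1 + ... + λ_k) / Σ λ:
  k = 1: 20/27 = 0.7407
  k = 2: (20 + 7)/27 = 27/27 = 1

Summary (fraction, with percent):

explained: PC1 0.7407 (74.07%), PC2 0.2593 (25.93%);  cumulative: 0.7407, 1


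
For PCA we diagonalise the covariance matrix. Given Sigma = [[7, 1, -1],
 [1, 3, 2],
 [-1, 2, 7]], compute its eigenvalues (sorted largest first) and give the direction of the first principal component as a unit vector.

Step 1 — characteristic polynomial p(λ) = det(λI - Sigma) = λ³ - tr·λ² + c_1·λ - det, where tr = trace, c_1 = sum of the principal 2×2 minors, det = det(Sigma):
  tr = 7 + 3 + 7 = 17,
  c_1 = (7·3 - (1)²) + (7·7 - (-1)²) + (3·7 - (2)²) = 20 + 48 + 17 = 85,
  det = 7·(3·7 - (2)²) - (1)·((1)·7 - (2)·(-1)) + (-1)·((1)·(2) - 3·(-1)) = 7·(17) - (1)·(9) + (-1)·(5) = 105.
  So p(λ) = λ³ - 17λ² + 85λ - 105.
Step 2 — look for an integer root (rational root theorem: any rational root is an integer divisor of 105). Testing λ = 7:
  p(7) = 343 - 833 + 595 - 105 = 0  ✓
  Dividing out (λ - 7): p(λ) = (λ - 7)(λ² - 10λ + 15).
Step 3 — remaining eigenvalues from the quadratic λ² - 10λ + 15 = 0:
  Δ = 10² - 4·15 = 100 - 60 = 40,  λ = (10 ± √40)/2 = (10 ± 6.3246)/2 ≈ 8.1623 or 1.8377.
  Sorted: λ_1 = 8.1623,  λ_2 = 7,  λ_3 = 1.8377  (check: sum = 17 = tr ✓).

Step 4 — unit eigenvector for λ_1 ≈ 8.1623: v spans the null space of (Sigma - λ_1 I), whose rows are
  r_1 = (-1.1623, 1, -1),  r_2 = (1, -5.1623, 2),  r_3 = (-1, 2, -1.1623).
  v is orthogonal to every row, so take v ∝ r_1 × r_2 = ((1)·(2) - (-1)·(-5.1623), (-1)·(1) - (-1.1623)·(2), (-1.1623)·(-5.1623) - (1)·(1)) ≈ (-3.1623, 1.3246, 5).
  Rescale (multiply by -1 so the first nonzero entry is positive): u = (3.1623, -1.3246, -5).
  ||u|| = √((3.1623)² + (-1.3246)² + (-5)²) = √(36.7544) ≈ 6.0625,  v_1 = u/||u|| ≈ (0.5216, -0.2185, -0.8247) (||v_1|| = 1).

λ_1 = 8.1623,  λ_2 = 7,  λ_3 = 1.8377;  v_1 ≈ (0.5216, -0.2185, -0.8247)


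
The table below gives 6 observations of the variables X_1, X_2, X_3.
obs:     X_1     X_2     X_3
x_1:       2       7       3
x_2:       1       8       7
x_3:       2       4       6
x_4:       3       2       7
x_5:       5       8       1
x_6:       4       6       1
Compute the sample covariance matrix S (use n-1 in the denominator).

Step 1 — column means:
  mean(X_1) = (2 + 1 + 2 + 3 + 5 + 4) / 6 = 17/6 = 2.8333
  mean(X_2) = (7 + 8 + 4 + 2 + 8 + 6) / 6 = 35/6 = 5.8333
  mean(X_3) = (3 + 7 + 6 + 7 + 1 + 1) / 6 = 25/6 = 4.1667

Step 2 — sample covariance S[i,j] = (1/(n-1)) · Σ_k (x_{k,i} - mean_i) · (x_{k,j} - mean_j), with n-1 = 5.
  S[X_1,X_1] = ((-0.8333)·(-0.8333) + (-1.8333)·(-1.8333) + (-0.8333)·(-0.8333) + (0.1667)·(0.1667) + (2.1667)·(2.1667) + (1.1667)·(1.1667)) / 5 = 10.8333/5 = 2.1667
  S[X_1,X_2] = ((-0.8333)·(1.1667) + (-1.8333)·(2.1667) + (-0.8333)·(-1.8333) + (0.1667)·(-3.8333) + (2.1667)·(2.1667) + (1.1667)·(0.1667)) / 5 = 0.8333/5 = 0.1667
  S[X_1,X_3] = ((-0.8333)·(-1.1667) + (-1.8333)·(2.8333) + (-0.8333)·(1.8333) + (0.1667)·(2.8333) + (2.1667)·(-3.1667) + (1.1667)·(-3.1667)) / 5 = -15.8333/5 = -3.1667
  S[X_2,X_2] = ((1.1667)·(1.1667) + (2.1667)·(2.1667) + (-1.8333)·(-1.8333) + (-3.8333)·(-3.8333) + (2.1667)·(2.1667) + (0.1667)·(0.1667)) / 5 = 28.8333/5 = 5.7667
  S[X_2,X_3] = ((1.1667)·(-1.1667) + (2.1667)·(2.8333) + (-1.8333)·(1.8333) + (-3.8333)·(2.8333) + (2.1667)·(-3.1667) + (0.1667)·(-3.1667)) / 5 = -16.8333/5 = -3.3667
  S[X_3,X_3] = ((-1.1667)·(-1.1667) + (2.8333)·(2.8333) + (1.8333)·(1.8333) + (2.8333)·(2.8333) + (-3.1667)·(-3.1667) + (-3.1667)·(-3.1667)) / 5 = 40.8333/5 = 8.1667

S is symmetric (S[j,i] = S[i,j]). Assembling:

S = [[2.1667, 0.1667, -3.1667],
 [0.1667, 5.7667, -3.3667],
 [-3.1667, -3.3667, 8.1667]]


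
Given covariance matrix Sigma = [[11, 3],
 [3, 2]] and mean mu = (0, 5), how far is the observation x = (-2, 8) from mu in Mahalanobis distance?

Step 1 — centre the observation: (x - mu) = (-2, 3).

Step 2 — invert Sigma. det(Sigma) = 11·2 - (3)² = 13.
  Sigma^{-1} = (1/det) · [[d, -b], [-b, a]] = [[0.1538, -0.2308],
 [-0.2308, 0.8462]].

Step 3 — form the quadratic (x - mu)^T · Sigma^{-1} · (x - mu):
  Sigma^{-1} · (x - mu) = (-1, 3).
  (x - mu)^T · [Sigma^{-1} · (x - mu)] = (-2)·(-1) + (3)·(3) = 11.

Step 4 — take square root: d = √(11) ≈ 3.3166.

d(x, mu) = √(11) ≈ 3.3166


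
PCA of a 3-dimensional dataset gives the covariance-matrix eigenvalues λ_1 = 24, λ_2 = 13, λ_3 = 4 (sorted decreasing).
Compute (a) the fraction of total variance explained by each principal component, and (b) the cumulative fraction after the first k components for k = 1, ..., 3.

Step 1 — total variance = trace(Sigma) = Σ λ_i = 24 + 13 + 4 = 41.

Step 2 — fraction explained by component i = λ_i / Σ λ:
  PC1: 24/41 = 0.5854
  PC2: 13/41 = 0.3171
  PC3: 4/41 = 0.0976

Step 3 — cumulative fraction after k components = (λ_1 + ... + λ_k) / Σ λ:
  k = 1: 24/41 = 0.5854
  k = 2: (24 + 13)/41 = 37/41 = 0.9024
  k = 3: (24 + 13 + 4)/41 = 41/41 = 1

Summary (fraction, with percent):

explained: PC1 0.5854 (58.54%), PC2 0.3171 (31.71%), PC3 0.0976 (9.76%);  cumulative: 0.5854, 0.9024, 1


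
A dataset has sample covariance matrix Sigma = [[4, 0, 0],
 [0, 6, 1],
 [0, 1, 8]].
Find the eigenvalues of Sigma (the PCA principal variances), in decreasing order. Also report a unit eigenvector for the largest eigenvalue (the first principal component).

Step 1 — characteristic polynomial p(λ) = det(λI - Sigma) = λ³ - tr·λ² + c_1·λ - det, where tr = trace, c_1 = sum of the principal 2×2 minors, det = det(Sigma):
  tr = 4 + 6 + 8 = 18,
  c_1 = (4·6 - (0)²) + (4·8 - (0)²) + (6·8 - (1)²) = 24 + 32 + 47 = 103,
  det = 4·(6·8 - (1)²) - (0)·((0)·8 - (1)·(0)) + (0)·((0)·(1) - 6·(0)) = 4·(47) - (0)·(0) + (0)·(0) = 188.
  So p(λ) = λ³ - 18λ² + 103λ - 188.
Step 2 — look for an integer root (rational root theorem: any rational root is an integer divisor of 188). Testing λ = 4:
  p(4) = 64 - 288 + 412 - 188 = 0  ✓
  Dividing out (λ - 4): p(λ) = (λ - 4)(λ² - 14λ + 47).
Step 3 — remaining eigenvalues from the quadratic λ² - 14λ + 47 = 0:
  Δ = 14² - 4·47 = 196 - 188 = 8,  λ = (14 ± √8)/2 = (14 ± 2.8284)/2 ≈ 8.4142 or 5.5858.
  Sorted: λ_1 = 8.4142,  λ_2 = 5.5858,  λ_3 = 4  (check: sum = 18 = tr ✓).

Step 4 — unit eigenvector for λ_1 ≈ 8.4142: v spans the null space of (Sigma - λ_1 I), whose rows are
  r_1 = (-4.4142, 0, 0),  r_2 = (0, -2.4142, 1),  r_3 = (0, 1, -0.4142).
  v is orthogonal to every row, so take v ∝ r_1 × r_2 = ((0)·(1) - (0)·(-2.4142), (0)·(0) - (-4.4142)·(1), (-4.4142)·(-2.4142) - (0)·(0)) ≈ (0, 4.4142, 10.6569).
  Let u = (0, 4.4142, 10.6569).
  ||u|| = √((0)² + (4.4142)² + (10.6569)²) = √(133.0538) ≈ 11.5349,  v_1 = u/||u|| ≈ (0, 0.3827, 0.9239) (||v_1|| = 1).

λ_1 = 8.4142,  λ_2 = 5.5858,  λ_3 = 4;  v_1 ≈ (0, 0.3827, 0.9239)


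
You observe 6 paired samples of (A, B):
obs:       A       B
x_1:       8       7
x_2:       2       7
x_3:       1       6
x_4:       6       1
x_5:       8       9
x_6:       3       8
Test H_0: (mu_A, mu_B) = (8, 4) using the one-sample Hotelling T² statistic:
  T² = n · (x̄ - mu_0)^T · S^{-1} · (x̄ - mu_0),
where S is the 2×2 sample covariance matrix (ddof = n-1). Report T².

Step 1 — sample mean vector:
  mean(A) = (8 + 2 + 1 + 6 + 8 + 3) / 6 = 28/6 = 4.6667
  mean(B) = (7 + 7 + 6 + 1 + 9 + 8) / 6 = 38/6 = 6.3333
  x̄ = (4.6667, 6.3333),  deviation x̄ - mu_0 = (4.6667, 6.3333) - (8, 4) = (-3.3333, 2.3333).

Step 2 — sample covariance matrix, S[i,j] = (1/(n-1)) · Σ_k (x_{k,i} - mean_i) · (x_{k,j} - mean_j), divisor n-1 = 5:
  S[A,A] = ((3.3333)·(3.3333) + (-2.6667)·(-2.6667) + (-3.6667)·(-3.6667) + (1.3333)·(1.3333) + (3.3333)·(3.3333) + (-1.6667)·(-1.6667)) / 5 = 47.3333/5 = 9.4667
  S[A,B] = ((3.3333)·(0.6667) + (-2.6667)·(0.6667) + (-3.6667)·(-0.3333) + (1.3333)·(-5.3333) + (3.3333)·(2.6667) + (-1.6667)·(1.6667)) / 5 = 0.6667/5 = 0.1333
  S[B,B] = ((0.6667)·(0.6667) + (0.6667)·(0.6667) + (-0.3333)·(-0.3333) + (-5.3333)·(-5.3333) + (2.6667)·(2.6667) + (1.6667)·(1.6667)) / 5 = 39.3333/5 = 7.8667
  S = [[9.4667, 0.1333],
 [0.1333, 7.8667]].

Step 3 — invert S. det(S) = 9.4667·7.8667 - (0.1333)² = 74.4533.
  S^{-1} = (1/det) · [[d, -b], [-b, a]] = [[0.1057, -0.0018],
 [-0.0018, 0.1271]].

Step 4 — quadratic form (x̄ - mu_0)^T · S^{-1} · (x̄ - mu_0):
  S^{-1} · (x̄ - mu_0) = (-0.3564, 0.3027),
  (x̄ - mu_0)^T · [...] = (-3.3333)·(-0.3564) + (2.3333)·(0.3027) = 1.8941.

Step 5 — scale by n: T² = 6 · 1.8941 = 11.3646.

T² ≈ 11.3646


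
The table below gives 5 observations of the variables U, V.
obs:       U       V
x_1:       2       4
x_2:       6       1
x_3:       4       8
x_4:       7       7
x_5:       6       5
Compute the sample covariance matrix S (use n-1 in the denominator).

Step 1 — column means:
  mean(U) = (2 + 6 + 4 + 7 + 6) / 5 = 25/5 = 5
  mean(V) = (4 + 1 + 8 + 7 + 5) / 5 = 25/5 = 5

Step 2 — sample covariance S[i,j] = (1/(n-1)) · Σ_k (x_{k,i} - mean_i) · (x_{k,j} - mean_j), with n-1 = 4.
  S[U,U] = ((-3)·(-3) + (1)·(1) + (-1)·(-1) + (2)·(2) + (1)·(1)) / 4 = 16/4 = 4
  S[U,V] = ((-3)·(-1) + (1)·(-4) + (-1)·(3) + (2)·(2) + (1)·(0)) / 4 = 0/4 = 0
  S[V,V] = ((-1)·(-1) + (-4)·(-4) + (3)·(3) + (2)·(2) + (0)·(0)) / 4 = 30/4 = 7.5

S is symmetric (S[j,i] = S[i,j]). Assembling:

S = [[4, 0],
 [0, 7.5]]


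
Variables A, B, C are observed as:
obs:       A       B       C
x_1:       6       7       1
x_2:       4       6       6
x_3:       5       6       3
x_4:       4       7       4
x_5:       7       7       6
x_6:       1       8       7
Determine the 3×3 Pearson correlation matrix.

Step 1 — column means:
  mean(A) = (6 + 4 + 5 + 4 + 7 + 1) / 6 = 27/6 = 4.5
  mean(B) = (7 + 6 + 6 + 7 + 7 + 8) / 6 = 41/6 = 6.8333
  mean(C) = (1 + 6 + 3 + 4 + 6 + 7) / 6 = 27/6 = 4.5

Step 2 — sample variances and covariances s[i,j] = (1/(n-1)) · Σ_k (x_{k,i} - mean_i) · (x_{k,j} - mean_j), with n-1 = 5:
  s[A,A] = ((1.5)·(1.5) + (-0.5)·(-0.5) + (0.5)·(0.5) + (-0.5)·(-0.5) + (2.5)·(2.5) + (-3.5)·(-3.5)) / 5 = 21.5/5 = 4.3
  s[A,B] = ((1.5)·(0.1667) + (-0.5)·(-0.8333) + (0.5)·(-0.8333) + (-0.5)·(0.1667) + (2.5)·(0.1667) + (-3.5)·(1.1667)) / 5 = -3.5/5 = -0.7
  s[A,C] = ((1.5)·(-3.5) + (-0.5)·(1.5) + (0.5)·(-1.5) + (-0.5)·(-0.5) + (2.5)·(1.5) + (-3.5)·(2.5)) / 5 = -11.5/5 = -2.3
  s[B,B] = ((0.1667)·(0.1667) + (-0.8333)·(-0.8333) + (-0.8333)·(-0.8333) + (0.1667)·(0.1667) + (0.1667)·(0.1667) + (1.1667)·(1.1667)) / 5 = 2.8333/5 = 0.5667
  s[B,C] = ((0.1667)·(-3.5) + (-0.8333)·(1.5) + (-0.8333)·(-1.5) + (0.1667)·(-0.5) + (0.1667)·(1.5) + (1.1667)·(2.5)) / 5 = 2.5/5 = 0.5
  s[C,C] = ((-3.5)·(-3.5) + (1.5)·(1.5) + (-1.5)·(-1.5) + (-0.5)·(-0.5) + (1.5)·(1.5) + (2.5)·(2.5)) / 5 = 25.5/5 = 5.1
  Sample standard deviations s_i = √(s[i,i]):
  s(A) = √(4.3) = 2.0736
  s(B) = √(0.5667) = 0.7528
  s(C) = √(5.1) = 2.2583

Step 3 — r_{ij} = s_{ij} / (s_i · s_j):
  r[A,A] = 1 (diagonal).
  r[A,B] = -0.7 / (2.0736 · 0.7528) = -0.7 / 1.561 = -0.4484
  r[A,C] = -2.3 / (2.0736 · 2.2583) = -2.3 / 4.6829 = -0.4911
  r[B,B] = 1 (diagonal).
  r[B,C] = 0.5 / (0.7528 · 2.2583) = 0.5 / 1.7 = 0.2941
  r[C,C] = 1 (diagonal).

R is symmetric with unit diagonal. Assembling:

R = [[1, -0.4484, -0.4911],
 [-0.4484, 1, 0.2941],
 [-0.4911, 0.2941, 1]]


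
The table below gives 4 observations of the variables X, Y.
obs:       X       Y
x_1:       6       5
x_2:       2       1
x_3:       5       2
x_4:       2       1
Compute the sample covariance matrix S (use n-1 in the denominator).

Step 1 — column means:
  mean(X) = (6 + 2 + 5 + 2) / 4 = 15/4 = 3.75
  mean(Y) = (5 + 1 + 2 + 1) / 4 = 9/4 = 2.25

Step 2 — sample covariance S[i,j] = (1/(n-1)) · Σ_k (x_{k,i} - mean_i) · (x_{k,j} - mean_j), with n-1 = 3.
  S[X,X] = ((2.25)·(2.25) + (-1.75)·(-1.75) + (1.25)·(1.25) + (-1.75)·(-1.75)) / 3 = 12.75/3 = 4.25
  S[X,Y] = ((2.25)·(2.75) + (-1.75)·(-1.25) + (1.25)·(-0.25) + (-1.75)·(-1.25)) / 3 = 10.25/3 = 3.4167
  S[Y,Y] = ((2.75)·(2.75) + (-1.25)·(-1.25) + (-0.25)·(-0.25) + (-1.25)·(-1.25)) / 3 = 10.75/3 = 3.5833

S is symmetric (S[j,i] = S[i,j]). Assembling:

S = [[4.25, 3.4167],
 [3.4167, 3.5833]]


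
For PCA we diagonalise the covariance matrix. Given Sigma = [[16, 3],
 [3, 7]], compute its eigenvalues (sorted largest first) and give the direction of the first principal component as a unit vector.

Step 1 — characteristic polynomial of 2×2 Sigma:
  det(Sigma - λI) = λ² - trace · λ + det = 0.
  trace = 16 + 7 = 23, det = 16·7 - (3)² = 103.
Step 2 — discriminant:
  Δ = trace² - 4·det = 529 - 412 = 117.
Step 3 — eigenvalues:
  λ = (trace ± √Δ)/2 = (23 ± 10.8167)/2,
  λ_1 = 16.9083,  λ_2 = 6.0917.

Step 4 — unit eigenvector for λ_1: solve (Sigma - λ_1 I)v = 0. First row:
  (16 - 16.9083)·v_x + (3)·v_y = 0, i.e. (-0.9083)·v_x + (3)·v_y = 0,
  so v ∝ (b, λ_1 - a) = (3, 0.9083) = u.
  ||u|| = √((3)² + (0.9083)²) = √(9.8251) ≈ 3.1345,
  v_1 = u/||u|| ≈ (0.9571, 0.2898) (||v_1|| = 1).

λ_1 = 16.9083,  λ_2 = 6.0917;  v_1 ≈ (0.9571, 0.2898)


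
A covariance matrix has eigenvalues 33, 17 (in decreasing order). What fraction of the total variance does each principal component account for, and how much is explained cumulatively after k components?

Step 1 — total variance = trace(Sigma) = Σ λ_i = 33 + 17 = 50.

Step 2 — fraction explained by component i = λ_i / Σ λ:
  PC1: 33/50 = 0.66
  PC2: 17/50 = 0.34

Step 3 — cumulative fraction after k components = (λ_1 + ... + λ_k) / Σ λ:
  k = 1: 33/50 = 0.66
  k = 2: (33 + 17)/50 = 50/50 = 1

Summary (fraction, with percent):

explained: PC1 0.66 (66%), PC2 0.34 (34%);  cumulative: 0.66, 1


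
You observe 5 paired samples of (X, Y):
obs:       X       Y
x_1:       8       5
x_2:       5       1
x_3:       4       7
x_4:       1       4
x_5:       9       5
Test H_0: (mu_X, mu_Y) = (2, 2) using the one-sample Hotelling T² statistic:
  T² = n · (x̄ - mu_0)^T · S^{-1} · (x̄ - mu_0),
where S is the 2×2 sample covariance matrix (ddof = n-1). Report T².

Step 1 — sample mean vector:
  mean(X) = (8 + 5 + 4 + 1 + 9) / 5 = 27/5 = 5.4
  mean(Y) = (5 + 1 + 7 + 4 + 5) / 5 = 22/5 = 4.4
  x̄ = (5.4, 4.4),  deviation x̄ - mu_0 = (5.4, 4.4) - (2, 2) = (3.4, 2.4).

Step 2 — sample covariance matrix, S[i,j] = (1/(n-1)) · Σ_k (x_{k,i} - mean_i) · (x_{k,j} - mean_j), divisor n-1 = 4:
  S[X,X] = ((2.6)·(2.6) + (-0.4)·(-0.4) + (-1.4)·(-1.4) + (-4.4)·(-4.4) + (3.6)·(3.6)) / 4 = 41.2/4 = 10.3
  S[X,Y] = ((2.6)·(0.6) + (-0.4)·(-3.4) + (-1.4)·(2.6) + (-4.4)·(-0.4) + (3.6)·(0.6)) / 4 = 3.2/4 = 0.8
  S[Y,Y] = ((0.6)·(0.6) + (-3.4)·(-3.4) + (2.6)·(2.6) + (-0.4)·(-0.4) + (0.6)·(0.6)) / 4 = 19.2/4 = 4.8
  S = [[10.3, 0.8],
 [0.8, 4.8]].

Step 3 — invert S. det(S) = 10.3·4.8 - (0.8)² = 48.8.
  S^{-1} = (1/det) · [[d, -b], [-b, a]] = [[0.0984, -0.0164],
 [-0.0164, 0.2111]].

Step 4 — quadratic form (x̄ - mu_0)^T · S^{-1} · (x̄ - mu_0):
  S^{-1} · (x̄ - mu_0) = (0.2951, 0.4508),
  (x̄ - mu_0)^T · [...] = (3.4)·(0.2951) + (2.4)·(0.4508) = 2.0852.

Step 5 — scale by n: T² = 5 · 2.0852 = 10.4262.

T² ≈ 10.4262


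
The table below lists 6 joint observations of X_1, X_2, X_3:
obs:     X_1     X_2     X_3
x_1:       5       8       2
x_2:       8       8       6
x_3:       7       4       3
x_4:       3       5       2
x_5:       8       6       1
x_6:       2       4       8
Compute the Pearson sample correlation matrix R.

Step 1 — column means:
  mean(X_1) = (5 + 8 + 7 + 3 + 8 + 2) / 6 = 33/6 = 5.5
  mean(X_2) = (8 + 8 + 4 + 5 + 6 + 4) / 6 = 35/6 = 5.8333
  mean(X_3) = (2 + 6 + 3 + 2 + 1 + 8) / 6 = 22/6 = 3.6667

Step 2 — sample variances and covariances s[i,j] = (1/(n-1)) · Σ_k (x_{k,i} - mean_i) · (x_{k,j} - mean_j), with n-1 = 5:
  s[X_1,X_1] = ((-0.5)·(-0.5) + (2.5)·(2.5) + (1.5)·(1.5) + (-2.5)·(-2.5) + (2.5)·(2.5) + (-3.5)·(-3.5)) / 5 = 33.5/5 = 6.7
  s[X_1,X_2] = ((-0.5)·(2.1667) + (2.5)·(2.1667) + (1.5)·(-1.8333) + (-2.5)·(-0.8333) + (2.5)·(0.1667) + (-3.5)·(-1.8333)) / 5 = 10.5/5 = 2.1
  s[X_1,X_3] = ((-0.5)·(-1.6667) + (2.5)·(2.3333) + (1.5)·(-0.6667) + (-2.5)·(-1.6667) + (2.5)·(-2.6667) + (-3.5)·(4.3333)) / 5 = -12/5 = -2.4
  s[X_2,X_2] = ((2.1667)·(2.1667) + (2.1667)·(2.1667) + (-1.8333)·(-1.8333) + (-0.8333)·(-0.8333) + (0.1667)·(0.1667) + (-1.8333)·(-1.8333)) / 5 = 16.8333/5 = 3.3667
  s[X_2,X_3] = ((2.1667)·(-1.6667) + (2.1667)·(2.3333) + (-1.8333)·(-0.6667) + (-0.8333)·(-1.6667) + (0.1667)·(-2.6667) + (-1.8333)·(4.3333)) / 5 = -4.3333/5 = -0.8667
  s[X_3,X_3] = ((-1.6667)·(-1.6667) + (2.3333)·(2.3333) + (-0.6667)·(-0.6667) + (-1.6667)·(-1.6667) + (-2.6667)·(-2.6667) + (4.3333)·(4.3333)) / 5 = 37.3333/5 = 7.4667
  Sample standard deviations s_i = √(s[i,i]):
  s(X_1) = √(6.7) = 2.5884
  s(X_2) = √(3.3667) = 1.8348
  s(X_3) = √(7.4667) = 2.7325

Step 3 — r_{ij} = s_{ij} / (s_i · s_j):
  r[X_1,X_1] = 1 (diagonal).
  r[X_1,X_2] = 2.1 / (2.5884 · 1.8348) = 2.1 / 4.7494 = 0.4422
  r[X_1,X_3] = -2.4 / (2.5884 · 2.7325) = -2.4 / 7.073 = -0.3393
  r[X_2,X_2] = 1 (diagonal).
  r[X_2,X_3] = -0.8667 / (1.8348 · 2.7325) = -0.8667 / 5.0138 = -0.1729
  r[X_3,X_3] = 1 (diagonal).

R is symmetric with unit diagonal. Assembling:

R = [[1, 0.4422, -0.3393],
 [0.4422, 1, -0.1729],
 [-0.3393, -0.1729, 1]]


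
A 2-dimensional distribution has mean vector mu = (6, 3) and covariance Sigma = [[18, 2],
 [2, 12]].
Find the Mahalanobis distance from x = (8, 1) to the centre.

Step 1 — centre the observation: (x - mu) = (2, -2).

Step 2 — invert Sigma. det(Sigma) = 18·12 - (2)² = 212.
  Sigma^{-1} = (1/det) · [[d, -b], [-b, a]] = [[0.0566, -0.0094],
 [-0.0094, 0.0849]].

Step 3 — form the quadratic (x - mu)^T · Sigma^{-1} · (x - mu):
  Sigma^{-1} · (x - mu) = (0.1321, -0.1887).
  (x - mu)^T · [Sigma^{-1} · (x - mu)] = (2)·(0.1321) + (-2)·(-0.1887) = 0.6415.

Step 4 — take square root: d = √(0.6415) ≈ 0.8009.

d(x, mu) = √(0.6415) ≈ 0.8009


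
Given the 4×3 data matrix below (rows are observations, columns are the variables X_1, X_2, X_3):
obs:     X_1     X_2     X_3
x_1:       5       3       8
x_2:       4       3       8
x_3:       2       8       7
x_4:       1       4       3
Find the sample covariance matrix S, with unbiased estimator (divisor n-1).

Step 1 — column means:
  mean(X_1) = (5 + 4 + 2 + 1) / 4 = 12/4 = 3
  mean(X_2) = (3 + 3 + 8 + 4) / 4 = 18/4 = 4.5
  mean(X_3) = (8 + 8 + 7 + 3) / 4 = 26/4 = 6.5

Step 2 — sample covariance S[i,j] = (1/(n-1)) · Σ_k (x_{k,i} - mean_i) · (x_{k,j} - mean_j), with n-1 = 3.
  S[X_1,X_1] = ((2)·(2) + (1)·(1) + (-1)·(-1) + (-2)·(-2)) / 3 = 10/3 = 3.3333
  S[X_1,X_2] = ((2)·(-1.5) + (1)·(-1.5) + (-1)·(3.5) + (-2)·(-0.5)) / 3 = -7/3 = -2.3333
  S[X_1,X_3] = ((2)·(1.5) + (1)·(1.5) + (-1)·(0.5) + (-2)·(-3.5)) / 3 = 11/3 = 3.6667
  S[X_2,X_2] = ((-1.5)·(-1.5) + (-1.5)·(-1.5) + (3.5)·(3.5) + (-0.5)·(-0.5)) / 3 = 17/3 = 5.6667
  S[X_2,X_3] = ((-1.5)·(1.5) + (-1.5)·(1.5) + (3.5)·(0.5) + (-0.5)·(-3.5)) / 3 = -1/3 = -0.3333
  S[X_3,X_3] = ((1.5)·(1.5) + (1.5)·(1.5) + (0.5)·(0.5) + (-3.5)·(-3.5)) / 3 = 17/3 = 5.6667

S is symmetric (S[j,i] = S[i,j]). Assembling:

S = [[3.3333, -2.3333, 3.6667],
 [-2.3333, 5.6667, -0.3333],
 [3.6667, -0.3333, 5.6667]]


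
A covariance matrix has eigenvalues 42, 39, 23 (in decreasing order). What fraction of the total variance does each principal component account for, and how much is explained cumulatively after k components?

Step 1 — total variance = trace(Sigma) = Σ λ_i = 42 + 39 + 23 = 104.

Step 2 — fraction explained by component i = λ_i / Σ λ:
  PC1: 42/104 = 0.4038
  PC2: 39/104 = 0.375
  PC3: 23/104 = 0.2212

Step 3 — cumulative fraction after k components = (λ_1 + ... + λ_k) / Σ λ:
  k = 1: 42/104 = 0.4038
  k = 2: (42 + 39)/104 = 81/104 = 0.7788
  k = 3: (42 + 39 + 23)/104 = 104/104 = 1

Summary (fraction, with percent):

explained: PC1 0.4038 (40.38%), PC2 0.375 (37.5%), PC3 0.2212 (22.12%);  cumulative: 0.4038, 0.7788, 1


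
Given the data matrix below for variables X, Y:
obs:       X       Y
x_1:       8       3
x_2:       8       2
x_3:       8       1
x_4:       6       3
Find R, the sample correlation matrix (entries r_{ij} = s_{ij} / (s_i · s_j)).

Step 1 — column means:
  mean(X) = (8 + 8 + 8 + 6) / 4 = 30/4 = 7.5
  mean(Y) = (3 + 2 + 1 + 3) / 4 = 9/4 = 2.25

Step 2 — sample variances and covariances s[i,j] = (1/(n-1)) · Σ_k (x_{k,i} - mean_i) · (x_{k,j} - mean_j), with n-1 = 3:
  s[X,X] = ((0.5)·(0.5) + (0.5)·(0.5) + (0.5)·(0.5) + (-1.5)·(-1.5)) / 3 = 3/3 = 1
  s[X,Y] = ((0.5)·(0.75) + (0.5)·(-0.25) + (0.5)·(-1.25) + (-1.5)·(0.75)) / 3 = -1.5/3 = -0.5
  s[Y,Y] = ((0.75)·(0.75) + (-0.25)·(-0.25) + (-1.25)·(-1.25) + (0.75)·(0.75)) / 3 = 2.75/3 = 0.9167
  Sample standard deviations s_i = √(s[i,i]):
  s(X) = √(1) = 1
  s(Y) = √(0.9167) = 0.9574

Step 3 — r_{ij} = s_{ij} / (s_i · s_j):
  r[X,X] = 1 (diagonal).
  r[X,Y] = -0.5 / (1 · 0.9574) = -0.5 / 0.9574 = -0.5222
  r[Y,Y] = 1 (diagonal).

R is symmetric with unit diagonal. Assembling:

R = [[1, -0.5222],
 [-0.5222, 1]]


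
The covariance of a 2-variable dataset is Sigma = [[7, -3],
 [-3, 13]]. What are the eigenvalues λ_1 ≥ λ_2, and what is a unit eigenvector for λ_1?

Step 1 — characteristic polynomial of 2×2 Sigma:
  det(Sigma - λI) = λ² - trace · λ + det = 0.
  trace = 7 + 13 = 20, det = 7·13 - (-3)² = 82.
Step 2 — discriminant:
  Δ = trace² - 4·det = 400 - 328 = 72.
Step 3 — eigenvalues:
  λ = (trace ± √Δ)/2 = (20 ± 8.4853)/2,
  λ_1 = 14.2426,  λ_2 = 5.7574.

Step 4 — unit eigenvector for λ_1: solve (Sigma - λ_1 I)v = 0. First row:
  (7 - 14.2426)·v_x + (-3)·v_y = 0, i.e. (-7.2426)·v_x + (-3)·v_y = 0,
  so v ∝ (b, λ_1 - a) = (-3, 7.2426); multiply by -1 so the first entry is positive: u = (3, -7.2426).
  ||u|| = √((3)² + (-7.2426)²) = √(61.4558) ≈ 7.8394,
  v_1 = u/||u|| ≈ (0.3827, -0.9239) (||v_1|| = 1).

λ_1 = 14.2426,  λ_2 = 5.7574;  v_1 ≈ (0.3827, -0.9239)


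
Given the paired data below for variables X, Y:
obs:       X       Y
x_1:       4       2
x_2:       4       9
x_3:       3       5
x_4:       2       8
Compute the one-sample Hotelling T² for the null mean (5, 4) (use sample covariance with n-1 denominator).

Step 1 — sample mean vector:
  mean(X) = (4 + 4 + 3 + 2) / 4 = 13/4 = 3.25
  mean(Y) = (2 + 9 + 5 + 8) / 4 = 24/4 = 6
  x̄ = (3.25, 6),  deviation x̄ - mu_0 = (3.25, 6) - (5, 4) = (-1.75, 2).

Step 2 — sample covariance matrix, S[i,j] = (1/(n-1)) · Σ_k (x_{k,i} - mean_i) · (x_{k,j} - mean_j), divisor n-1 = 3:
  S[X,X] = ((0.75)·(0.75) + (0.75)·(0.75) + (-0.25)·(-0.25) + (-1.25)·(-1.25)) / 3 = 2.75/3 = 0.9167
  S[X,Y] = ((0.75)·(-4) + (0.75)·(3) + (-0.25)·(-1) + (-1.25)·(2)) / 3 = -3/3 = -1
  S[Y,Y] = ((-4)·(-4) + (3)·(3) + (-1)·(-1) + (2)·(2)) / 3 = 30/3 = 10
  S = [[0.9167, -1],
 [-1, 10]].

Step 3 — invert S. det(S) = 0.9167·10 - (-1)² = 8.1667.
  S^{-1} = (1/det) · [[d, -b], [-b, a]] = [[1.2245, 0.1224],
 [0.1224, 0.1122]].

Step 4 — quadratic form (x̄ - mu_0)^T · S^{-1} · (x̄ - mu_0):
  S^{-1} · (x̄ - mu_0) = (-1.898, 0.0102),
  (x̄ - mu_0)^T · [...] = (-1.75)·(-1.898) + (2)·(0.0102) = 3.3418.

Step 5 — scale by n: T² = 4 · 3.3418 = 13.3673.

T² ≈ 13.3673


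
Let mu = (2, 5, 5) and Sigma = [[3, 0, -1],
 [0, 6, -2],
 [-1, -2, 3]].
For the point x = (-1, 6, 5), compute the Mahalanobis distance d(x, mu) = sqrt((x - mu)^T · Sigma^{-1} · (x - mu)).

Step 1 — centre the observation: (x - mu) = (-3, 1, 0).

Step 2 — invert Sigma (cofactor / det for 3×3, or solve directly):
  Sigma^{-1} = [[0.3889, 0.0556, 0.1667],
 [0.0556, 0.2222, 0.1667],
 [0.1667, 0.1667, 0.5]].

Step 3 — form the quadratic (x - mu)^T · Sigma^{-1} · (x - mu):
  Sigma^{-1} · (x - mu) = (-1.1111, 0.0556, -0.3333).
  (x - mu)^T · [Sigma^{-1} · (x - mu)] = (-3)·(-1.1111) + (1)·(0.0556) + (0)·(-0.3333) = 3.3889.

Step 4 — take square root: d = √(3.3889) ≈ 1.8409.

d(x, mu) = √(3.3889) ≈ 1.8409


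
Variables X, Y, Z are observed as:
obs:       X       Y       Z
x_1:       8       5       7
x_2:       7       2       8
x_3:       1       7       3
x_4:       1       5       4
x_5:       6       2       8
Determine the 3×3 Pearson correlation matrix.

Step 1 — column means:
  mean(X) = (8 + 7 + 1 + 1 + 6) / 5 = 23/5 = 4.6
  mean(Y) = (5 + 2 + 7 + 5 + 2) / 5 = 21/5 = 4.2
  mean(Z) = (7 + 8 + 3 + 4 + 8) / 5 = 30/5 = 6

Step 2 — sample variances and covariances s[i,j] = (1/(n-1)) · Σ_k (x_{k,i} - mean_i) · (x_{k,j} - mean_j), with n-1 = 4:
  s[X,X] = ((3.4)·(3.4) + (2.4)·(2.4) + (-3.6)·(-3.6) + (-3.6)·(-3.6) + (1.4)·(1.4)) / 4 = 45.2/4 = 11.3
  s[X,Y] = ((3.4)·(0.8) + (2.4)·(-2.2) + (-3.6)·(2.8) + (-3.6)·(0.8) + (1.4)·(-2.2)) / 4 = -18.6/4 = -4.65
  s[X,Z] = ((3.4)·(1) + (2.4)·(2) + (-3.6)·(-3) + (-3.6)·(-2) + (1.4)·(2)) / 4 = 29/4 = 7.25
  s[Y,Y] = ((0.8)·(0.8) + (-2.2)·(-2.2) + (2.8)·(2.8) + (0.8)·(0.8) + (-2.2)·(-2.2)) / 4 = 18.8/4 = 4.7
  s[Y,Z] = ((0.8)·(1) + (-2.2)·(2) + (2.8)·(-3) + (0.8)·(-2) + (-2.2)·(2)) / 4 = -18/4 = -4.5
  s[Z,Z] = ((1)·(1) + (2)·(2) + (-3)·(-3) + (-2)·(-2) + (2)·(2)) / 4 = 22/4 = 5.5
  Sample standard deviations s_i = √(s[i,i]):
  s(X) = √(11.3) = 3.3615
  s(Y) = √(4.7) = 2.1679
  s(Z) = √(5.5) = 2.3452

Step 3 — r_{ij} = s_{ij} / (s_i · s_j):
  r[X,X] = 1 (diagonal).
  r[X,Y] = -4.65 / (3.3615 · 2.1679) = -4.65 / 7.2877 = -0.6381
  r[X,Z] = 7.25 / (3.3615 · 2.3452) = 7.25 / 7.8835 = 0.9196
  r[Y,Y] = 1 (diagonal).
  r[Y,Z] = -4.5 / (2.1679 · 2.3452) = -4.5 / 5.0843 = -0.8851
  r[Z,Z] = 1 (diagonal).

R is symmetric with unit diagonal. Assembling:

R = [[1, -0.6381, 0.9196],
 [-0.6381, 1, -0.8851],
 [0.9196, -0.8851, 1]]


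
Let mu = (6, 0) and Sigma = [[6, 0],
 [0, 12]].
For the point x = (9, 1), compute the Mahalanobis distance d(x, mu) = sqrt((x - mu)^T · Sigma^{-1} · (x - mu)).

Step 1 — centre the observation: (x - mu) = (3, 1).

Step 2 — invert Sigma. det(Sigma) = 6·12 - (0)² = 72.
  Sigma^{-1} = (1/det) · [[d, -b], [-b, a]] = [[0.1667, 0],
 [0, 0.0833]].

Step 3 — form the quadratic (x - mu)^T · Sigma^{-1} · (x - mu):
  Sigma^{-1} · (x - mu) = (0.5, 0.0833).
  (x - mu)^T · [Sigma^{-1} · (x - mu)] = (3)·(0.5) + (1)·(0.0833) = 1.5833.

Step 4 — take square root: d = √(1.5833) ≈ 1.2583.

d(x, mu) = √(1.5833) ≈ 1.2583


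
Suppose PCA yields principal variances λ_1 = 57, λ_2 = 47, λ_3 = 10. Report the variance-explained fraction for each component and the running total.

Step 1 — total variance = trace(Sigma) = Σ λ_i = 57 + 47 + 10 = 114.

Step 2 — fraction explained by component i = λ_i / Σ λ:
  PC1: 57/114 = 0.5
  PC2: 47/114 = 0.4123
  PC3: 10/114 = 0.0877

Step 3 — cumulative fraction after k components = (λ_1 + ... + λ_k) / Σ λ:
  k = 1: 57/114 = 0.5
  k = 2: (57 + 47)/114 = 104/114 = 0.9123
  k = 3: (57 + 47 + 10)/114 = 114/114 = 1

Summary (fraction, with percent):

explained: PC1 0.5 (50%), PC2 0.4123 (41.23%), PC3 0.0877 (8.77%);  cumulative: 0.5, 0.9123, 1


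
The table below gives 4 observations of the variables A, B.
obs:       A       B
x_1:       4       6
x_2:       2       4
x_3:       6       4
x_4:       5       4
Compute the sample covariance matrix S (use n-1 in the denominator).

Step 1 — column means:
  mean(A) = (4 + 2 + 6 + 5) / 4 = 17/4 = 4.25
  mean(B) = (6 + 4 + 4 + 4) / 4 = 18/4 = 4.5

Step 2 — sample covariance S[i,j] = (1/(n-1)) · Σ_k (x_{k,i} - mean_i) · (x_{k,j} - mean_j), with n-1 = 3.
  S[A,A] = ((-0.25)·(-0.25) + (-2.25)·(-2.25) + (1.75)·(1.75) + (0.75)·(0.75)) / 3 = 8.75/3 = 2.9167
  S[A,B] = ((-0.25)·(1.5) + (-2.25)·(-0.5) + (1.75)·(-0.5) + (0.75)·(-0.5)) / 3 = -0.5/3 = -0.1667
  S[B,B] = ((1.5)·(1.5) + (-0.5)·(-0.5) + (-0.5)·(-0.5) + (-0.5)·(-0.5)) / 3 = 3/3 = 1

S is symmetric (S[j,i] = S[i,j]). Assembling:

S = [[2.9167, -0.1667],
 [-0.1667, 1]]


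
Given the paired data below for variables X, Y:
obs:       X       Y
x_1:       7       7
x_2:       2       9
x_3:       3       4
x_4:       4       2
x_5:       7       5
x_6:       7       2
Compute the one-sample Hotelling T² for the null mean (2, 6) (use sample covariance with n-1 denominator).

Step 1 — sample mean vector:
  mean(X) = (7 + 2 + 3 + 4 + 7 + 7) / 6 = 30/6 = 5
  mean(Y) = (7 + 9 + 4 + 2 + 5 + 2) / 6 = 29/6 = 4.8333
  x̄ = (5, 4.8333),  deviation x̄ - mu_0 = (5, 4.8333) - (2, 6) = (3, -1.1667).

Step 2 — sample covariance matrix, S[i,j] = (1/(n-1)) · Σ_k (x_{k,i} - mean_i) · (x_{k,j} - mean_j), divisor n-1 = 5:
  S[X,X] = ((2)·(2) + (-3)·(-3) + (-2)·(-2) + (-1)·(-1) + (2)·(2) + (2)·(2)) / 5 = 26/5 = 5.2
  S[X,Y] = ((2)·(2.1667) + (-3)·(4.1667) + (-2)·(-0.8333) + (-1)·(-2.8333) + (2)·(0.1667) + (2)·(-2.8333)) / 5 = -9/5 = -1.8
  S[Y,Y] = ((2.1667)·(2.1667) + (4.1667)·(4.1667) + (-0.8333)·(-0.8333) + (-2.8333)·(-2.8333) + (0.1667)·(0.1667) + (-2.8333)·(-2.8333)) / 5 = 38.8333/5 = 7.7667
  S = [[5.2, -1.8],
 [-1.8, 7.7667]].

Step 3 — invert S. det(S) = 5.2·7.7667 - (-1.8)² = 37.1467.
  S^{-1} = (1/det) · [[d, -b], [-b, a]] = [[0.2091, 0.0485],
 [0.0485, 0.14]].

Step 4 — quadratic form (x̄ - mu_0)^T · S^{-1} · (x̄ - mu_0):
  S^{-1} · (x̄ - mu_0) = (0.5707, -0.0179),
  (x̄ - mu_0)^T · [...] = (3)·(0.5707) + (-1.1667)·(-0.0179) = 1.7331.

Step 5 — scale by n: T² = 6 · 1.7331 = 10.3984.

T² ≈ 10.3984


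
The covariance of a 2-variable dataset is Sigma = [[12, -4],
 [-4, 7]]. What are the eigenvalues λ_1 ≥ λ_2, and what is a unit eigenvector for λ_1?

Step 1 — characteristic polynomial of 2×2 Sigma:
  det(Sigma - λI) = λ² - trace · λ + det = 0.
  trace = 12 + 7 = 19, det = 12·7 - (-4)² = 68.
Step 2 — discriminant:
  Δ = trace² - 4·det = 361 - 272 = 89.
Step 3 — eigenvalues:
  λ = (trace ± √Δ)/2 = (19 ± 9.434)/2,
  λ_1 = 14.217,  λ_2 = 4.783.

Step 4 — unit eigenvector for λ_1: solve (Sigma - λ_1 I)v = 0. First row:
  (12 - 14.217)·v_x + (-4)·v_y = 0, i.e. (-2.217)·v_x + (-4)·v_y = 0,
  so v ∝ (b, λ_1 - a) = (-4, 2.217); multiply by -1 so the first entry is positive: u = (4, -2.217).
  ||u|| = √((4)² + (-2.217)²) = √(20.915) ≈ 4.5733,
  v_1 = u/||u|| ≈ (0.8746, -0.4848) (||v_1|| = 1).

λ_1 = 14.217,  λ_2 = 4.783;  v_1 ≈ (0.8746, -0.4848)


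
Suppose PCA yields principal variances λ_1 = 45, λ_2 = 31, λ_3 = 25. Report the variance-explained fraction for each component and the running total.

Step 1 — total variance = trace(Sigma) = Σ λ_i = 45 + 31 + 25 = 101.

Step 2 — fraction explained by component i = λ_i / Σ λ:
  PC1: 45/101 = 0.4455
  PC2: 31/101 = 0.3069
  PC3: 25/101 = 0.2475

Step 3 — cumulative fraction after k components = (λ_1 + ... + λ_k) / Σ λ:
  k = 1: 45/101 = 0.4455
  k = 2: (45 + 31)/101 = 76/101 = 0.7525
  k = 3: (45 + 31 + 25)/101 = 101/101 = 1

Summary (fraction, with percent):

explained: PC1 0.4455 (44.55%), PC2 0.3069 (30.69%), PC3 0.2475 (24.75%);  cumulative: 0.4455, 0.7525, 1


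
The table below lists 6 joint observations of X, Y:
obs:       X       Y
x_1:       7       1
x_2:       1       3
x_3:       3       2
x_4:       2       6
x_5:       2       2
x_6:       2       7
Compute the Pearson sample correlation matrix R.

Step 1 — column means:
  mean(X) = (7 + 1 + 3 + 2 + 2 + 2) / 6 = 17/6 = 2.8333
  mean(Y) = (1 + 3 + 2 + 6 + 2 + 7) / 6 = 21/6 = 3.5

Step 2 — sample variances and covariances s[i,j] = (1/(n-1)) · Σ_k (x_{k,i} - mean_i) · (x_{k,j} - mean_j), with n-1 = 5:
  s[X,X] = ((4.1667)·(4.1667) + (-1.8333)·(-1.8333) + (0.1667)·(0.1667) + (-0.8333)·(-0.8333) + (-0.8333)·(-0.8333) + (-0.8333)·(-0.8333)) / 5 = 22.8333/5 = 4.5667
  s[X,Y] = ((4.1667)·(-2.5) + (-1.8333)·(-0.5) + (0.1667)·(-1.5) + (-0.8333)·(2.5) + (-0.8333)·(-1.5) + (-0.8333)·(3.5)) / 5 = -13.5/5 = -2.7
  s[Y,Y] = ((-2.5)·(-2.5) + (-0.5)·(-0.5) + (-1.5)·(-1.5) + (2.5)·(2.5) + (-1.5)·(-1.5) + (3.5)·(3.5)) / 5 = 29.5/5 = 5.9
  Sample standard deviations s_i = √(s[i,i]):
  s(X) = √(4.5667) = 2.137
  s(Y) = √(5.9) = 2.429

Step 3 — r_{ij} = s_{ij} / (s_i · s_j):
  r[X,X] = 1 (diagonal).
  r[X,Y] = -2.7 / (2.137 · 2.429) = -2.7 / 5.1907 = -0.5202
  r[Y,Y] = 1 (diagonal).

R is symmetric with unit diagonal. Assembling:

R = [[1, -0.5202],
 [-0.5202, 1]]


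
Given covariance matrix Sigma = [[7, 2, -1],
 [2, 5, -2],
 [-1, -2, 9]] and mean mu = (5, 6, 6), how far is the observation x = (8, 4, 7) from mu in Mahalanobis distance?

Step 1 — centre the observation: (x - mu) = (3, -2, 1).

Step 2 — invert Sigma (cofactor / det for 3×3, or solve directly):
  Sigma^{-1} = [[0.1614, -0.063, 0.0039],
 [-0.063, 0.2441, 0.0472],
 [0.0039, 0.0472, 0.122]].

Step 3 — form the quadratic (x - mu)^T · Sigma^{-1} · (x - mu):
  Sigma^{-1} · (x - mu) = (0.6142, -0.6299, 0.0394).
  (x - mu)^T · [Sigma^{-1} · (x - mu)] = (3)·(0.6142) + (-2)·(-0.6299) + (1)·(0.0394) = 3.1417.

Step 4 — take square root: d = √(3.1417) ≈ 1.7725.

d(x, mu) = √(3.1417) ≈ 1.7725


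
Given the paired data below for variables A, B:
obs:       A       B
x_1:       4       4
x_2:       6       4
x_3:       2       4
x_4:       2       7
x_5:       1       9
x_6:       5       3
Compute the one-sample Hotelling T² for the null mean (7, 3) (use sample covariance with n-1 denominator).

Step 1 — sample mean vector:
  mean(A) = (4 + 6 + 2 + 2 + 1 + 5) / 6 = 20/6 = 3.3333
  mean(B) = (4 + 4 + 4 + 7 + 9 + 3) / 6 = 31/6 = 5.1667
  x̄ = (3.3333, 5.1667),  deviation x̄ - mu_0 = (3.3333, 5.1667) - (7, 3) = (-3.6667, 2.1667).

Step 2 — sample covariance matrix, S[i,j] = (1/(n-1)) · Σ_k (x_{k,i} - mean_i) · (x_{k,j} - mean_j), divisor n-1 = 5:
  S[A,A] = ((0.6667)·(0.6667) + (2.6667)·(2.6667) + (-1.3333)·(-1.3333) + (-1.3333)·(-1.3333) + (-2.3333)·(-2.3333) + (1.6667)·(1.6667)) / 5 = 19.3333/5 = 3.8667
  S[A,B] = ((0.6667)·(-1.1667) + (2.6667)·(-1.1667) + (-1.3333)·(-1.1667) + (-1.3333)·(1.8333) + (-2.3333)·(3.8333) + (1.6667)·(-2.1667)) / 5 = -17.3333/5 = -3.4667
  S[B,B] = ((-1.1667)·(-1.1667) + (-1.1667)·(-1.1667) + (-1.1667)·(-1.1667) + (1.8333)·(1.8333) + (3.8333)·(3.8333) + (-2.1667)·(-2.1667)) / 5 = 26.8333/5 = 5.3667
  S = [[3.8667, -3.4667],
 [-3.4667, 5.3667]].

Step 3 — invert S. det(S) = 3.8667·5.3667 - (-3.4667)² = 8.7333.
  S^{-1} = (1/det) · [[d, -b], [-b, a]] = [[0.6145, 0.3969],
 [0.3969, 0.4427]].

Step 4 — quadratic form (x̄ - mu_0)^T · S^{-1} · (x̄ - mu_0):
  S^{-1} · (x̄ - mu_0) = (-1.3931, -0.4962),
  (x̄ - mu_0)^T · [...] = (-3.6667)·(-1.3931) + (2.1667)·(-0.4962) = 4.0331.

Step 5 — scale by n: T² = 6 · 4.0331 = 24.1985.

T² ≈ 24.1985


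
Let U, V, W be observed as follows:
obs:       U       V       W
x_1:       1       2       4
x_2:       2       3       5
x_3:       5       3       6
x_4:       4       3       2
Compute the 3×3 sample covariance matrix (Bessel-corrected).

Step 1 — column means:
  mean(U) = (1 + 2 + 5 + 4) / 4 = 12/4 = 3
  mean(V) = (2 + 3 + 3 + 3) / 4 = 11/4 = 2.75
  mean(W) = (4 + 5 + 6 + 2) / 4 = 17/4 = 4.25

Step 2 — sample covariance S[i,j] = (1/(n-1)) · Σ_k (x_{k,i} - mean_i) · (x_{k,j} - mean_j), with n-1 = 3.
  S[U,U] = ((-2)·(-2) + (-1)·(-1) + (2)·(2) + (1)·(1)) / 3 = 10/3 = 3.3333
  S[U,V] = ((-2)·(-0.75) + (-1)·(0.25) + (2)·(0.25) + (1)·(0.25)) / 3 = 2/3 = 0.6667
  S[U,W] = ((-2)·(-0.25) + (-1)·(0.75) + (2)·(1.75) + (1)·(-2.25)) / 3 = 1/3 = 0.3333
  S[V,V] = ((-0.75)·(-0.75) + (0.25)·(0.25) + (0.25)·(0.25) + (0.25)·(0.25)) / 3 = 0.75/3 = 0.25
  S[V,W] = ((-0.75)·(-0.25) + (0.25)·(0.75) + (0.25)·(1.75) + (0.25)·(-2.25)) / 3 = 0.25/3 = 0.0833
  S[W,W] = ((-0.25)·(-0.25) + (0.75)·(0.75) + (1.75)·(1.75) + (-2.25)·(-2.25)) / 3 = 8.75/3 = 2.9167

S is symmetric (S[j,i] = S[i,j]). Assembling:

S = [[3.3333, 0.6667, 0.3333],
 [0.6667, 0.25, 0.0833],
 [0.3333, 0.0833, 2.9167]]


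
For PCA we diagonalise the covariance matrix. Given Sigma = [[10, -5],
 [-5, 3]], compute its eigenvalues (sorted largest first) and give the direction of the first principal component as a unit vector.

Step 1 — characteristic polynomial of 2×2 Sigma:
  det(Sigma - λI) = λ² - trace · λ + det = 0.
  trace = 10 + 3 = 13, det = 10·3 - (-5)² = 5.
Step 2 — discriminant:
  Δ = trace² - 4·det = 169 - 20 = 149.
Step 3 — eigenvalues:
  λ = (trace ± √Δ)/2 = (13 ± 12.2066)/2,
  λ_1 = 12.6033,  λ_2 = 0.3967.

Step 4 — unit eigenvector for λ_1: solve (Sigma - λ_1 I)v = 0. First row:
  (10 - 12.6033)·v_x + (-5)·v_y = 0, i.e. (-2.6033)·v_x + (-5)·v_y = 0,
  so v ∝ (b, λ_1 - a) = (-5, 2.6033); multiply by -1 so the first entry is positive: u = (5, -2.6033).
  ||u|| = √((5)² + (-2.6033)²) = √(31.7771) ≈ 5.6371,
  v_1 = u/||u|| ≈ (0.887, -0.4618) (||v_1|| = 1).

λ_1 = 12.6033,  λ_2 = 0.3967;  v_1 ≈ (0.887, -0.4618)


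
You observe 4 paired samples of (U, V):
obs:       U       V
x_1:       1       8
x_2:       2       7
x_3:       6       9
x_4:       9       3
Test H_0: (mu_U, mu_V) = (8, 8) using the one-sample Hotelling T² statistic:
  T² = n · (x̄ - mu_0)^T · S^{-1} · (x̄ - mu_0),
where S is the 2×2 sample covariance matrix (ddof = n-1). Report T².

Step 1 — sample mean vector:
  mean(U) = (1 + 2 + 6 + 9) / 4 = 18/4 = 4.5
  mean(V) = (8 + 7 + 9 + 3) / 4 = 27/4 = 6.75
  x̄ = (4.5, 6.75),  deviation x̄ - mu_0 = (4.5, 6.75) - (8, 8) = (-3.5, -1.25).

Step 2 — sample covariance matrix, S[i,j] = (1/(n-1)) · Σ_k (x_{k,i} - mean_i) · (x_{k,j} - mean_j), divisor n-1 = 3:
  S[U,U] = ((-3.5)·(-3.5) + (-2.5)·(-2.5) + (1.5)·(1.5) + (4.5)·(4.5)) / 3 = 41/3 = 13.6667
  S[U,V] = ((-3.5)·(1.25) + (-2.5)·(0.25) + (1.5)·(2.25) + (4.5)·(-3.75)) / 3 = -18.5/3 = -6.1667
  S[V,V] = ((1.25)·(1.25) + (0.25)·(0.25) + (2.25)·(2.25) + (-3.75)·(-3.75)) / 3 = 20.75/3 = 6.9167
  S = [[13.6667, -6.1667],
 [-6.1667, 6.9167]].

Step 3 — invert S. det(S) = 13.6667·6.9167 - (-6.1667)² = 56.5.
  S^{-1} = (1/det) · [[d, -b], [-b, a]] = [[0.1224, 0.1091],
 [0.1091, 0.2419]].

Step 4 — quadratic form (x̄ - mu_0)^T · S^{-1} · (x̄ - mu_0):
  S^{-1} · (x̄ - mu_0) = (-0.5649, -0.6844),
  (x̄ - mu_0)^T · [...] = (-3.5)·(-0.5649) + (-1.25)·(-0.6844) = 2.8326.

Step 5 — scale by n: T² = 4 · 2.8326 = 11.3304.

T² ≈ 11.3304


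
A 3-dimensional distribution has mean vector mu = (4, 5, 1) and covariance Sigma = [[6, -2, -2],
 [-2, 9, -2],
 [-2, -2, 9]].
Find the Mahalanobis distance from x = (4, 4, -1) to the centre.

Step 1 — centre the observation: (x - mu) = (0, -1, -2).

Step 2 — invert Sigma (cofactor / det for 3×3, or solve directly):
  Sigma^{-1} = [[0.2059, 0.0588, 0.0588],
 [0.0588, 0.1337, 0.0428],
 [0.0588, 0.0428, 0.1337]].

Step 3 — form the quadratic (x - mu)^T · Sigma^{-1} · (x - mu):
  Sigma^{-1} · (x - mu) = (-0.1765, -0.2193, -0.3102).
  (x - mu)^T · [Sigma^{-1} · (x - mu)] = (0)·(-0.1765) + (-1)·(-0.2193) + (-2)·(-0.3102) = 0.8396.

Step 4 — take square root: d = √(0.8396) ≈ 0.9163.

d(x, mu) = √(0.8396) ≈ 0.9163
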